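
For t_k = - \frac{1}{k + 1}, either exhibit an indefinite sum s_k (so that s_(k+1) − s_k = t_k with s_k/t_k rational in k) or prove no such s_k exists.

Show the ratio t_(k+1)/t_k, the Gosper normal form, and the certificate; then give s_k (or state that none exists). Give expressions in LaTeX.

no hypergeometric antidifference exists

Compute t_(k+1)/t_k: get (k + 1)/(k + 2).
A = k + 1, B = k + 2, C = 1.
Need (k + 1)·f(k+1) − (k + 1)·f(k) = 1.
deg f ≤ 0 (via 1,1,0).
f = c0 ⇒ A·f(k+1) − B(k−1)·f(k) − C = -1. The system {-1 = 0} is inconsistent; no antidifference.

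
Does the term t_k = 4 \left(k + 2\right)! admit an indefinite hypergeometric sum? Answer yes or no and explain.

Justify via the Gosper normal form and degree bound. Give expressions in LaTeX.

No — t_k has no hypergeometric antidifference.

t_(k+1)/t_k = k + 3.
A = k + 3, B = 1, C = 1.
Key eq: (k + 3)·f(k+1) = (1)·f(k) + (1).
Degrees (1,0,0) ⇒ d ≤ -1.
deg f ≤ -1 is impossible — no certificate.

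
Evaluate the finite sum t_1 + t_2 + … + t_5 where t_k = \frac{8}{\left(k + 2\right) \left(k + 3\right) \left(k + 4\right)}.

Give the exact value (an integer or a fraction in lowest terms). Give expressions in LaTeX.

Σ = 5/18

Ratio r(k) = (k + 2)/(k + 5).
A = k + 2, B = k + 5, C = 1.
Solve (k + 2)·f(k+1) − (k + 4)·f(k) = 1.
From deg A=1, deg B=1, deg C=0: d=2.
Solve for f: f(k) = k*(k + 5)/12 (degree 2 ≤ 2).
So s_k = (B(k−1)f/C)·t_k = (k*(k + 4)*(k + 5)/12)·t_k = 2*k*(k + 5)/(3*(k + 2)*(k + 3)).
Check: Δs_k = 8/(k**3 + 9*k**2 + 26*k + 24). ✓
Σ_(k=1)^(5) t_k = s_(6) − s_(1) = 11/18 − (1/3) = 5/18.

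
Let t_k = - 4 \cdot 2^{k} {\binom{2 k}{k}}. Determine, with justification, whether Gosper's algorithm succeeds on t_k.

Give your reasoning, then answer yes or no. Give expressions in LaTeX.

No. Not Gosper-summable.

r(k) = 4*(2*k + 1)/(k + 1) after simplifying.
Factor: A=8*k + 4; B=k + 1; C=1.
Solve (8*k + 4)·f(k+1) − (k)·f(k) = 1.
deg f ≤ -1 (via 1,1,0).
Negative degree bound (-1): no f exists, t_k not Gosper-summable.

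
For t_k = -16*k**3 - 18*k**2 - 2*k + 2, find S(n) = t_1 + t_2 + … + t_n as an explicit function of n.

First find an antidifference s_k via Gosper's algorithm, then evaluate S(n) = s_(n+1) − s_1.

S(n) = 2*n*(-2*n**3 - 7*n**2 - 7*n - 1)

Step 1: r(k) = (k + 8*(k + 1)**3 + 9*(k + 1)**2)/(8*k**3 + 9*k**2 + k - 1).
Factor: A=1; B=1; C=k**3 + 9*k**2/8 + k/8 - 1/8.
Set up (1)·f(k+1) − (1)·f(k) − (k**3 + 9*k**2/8 + k/8 - 1/8) = 0.
deg f ≤ 4 (via 0,0,3).
A polynomial solution: f(k) = k**2*(2*k**2 - k - 2)/8.
Then R = B(k−1)f/C = k**2*(2*k**2 - k - 2)/(8*k**3 + 9*k**2 + k - 1), so s_k = R(k)·t_k = 2*k**2*(-2*k**2 + k + 2).
Verify: -16*k**3 - 18*k**2 - 2*k + 2 matches t_k.
Σ_(k=1)^n t_k = s_(n+1) − s_(1) = (-4*n**4 - 14*n**3 - 14*n**2 - 2*n + 2) − (2), i.e. 2*n*(-2*n**3 - 7*n**2 - 7*n - 1).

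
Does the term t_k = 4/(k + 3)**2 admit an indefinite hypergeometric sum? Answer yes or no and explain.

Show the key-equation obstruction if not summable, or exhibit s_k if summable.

No — the linear system for f has no solution.

Ratio r(k) = (k + 3)**2/(k + 4)**2.
Take A(k)=k**2 + 6*k + 9, B(k)=k**2 + 8*k + 16, C(k)=1.
Need (k**2 + 6*k + 9)·f(k+1) − (k**2 + 6*k + 9)·f(k) = 1.
d = 0 from the (2,2,0) case.
Write f(k) = c0. Then LHS − RHS = -1, requiring -1 = 0: contradictory. No certificate.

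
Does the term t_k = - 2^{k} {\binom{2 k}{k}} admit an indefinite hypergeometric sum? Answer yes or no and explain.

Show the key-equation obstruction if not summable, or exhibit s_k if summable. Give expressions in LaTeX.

r(k) = 4*(2*k + 1)/(k + 1) after simplifying.
Factor: A=8*k + 4; B=k + 1; C=1.
f must satisfy (8*k + 4)·f(k+1) − (k)·f(k) = 1.
deg f ≤ -1 (via 1,1,0).
Bound -1 < 0, so the key equation has no polynomial solution.

No; the degree bound rules out any f.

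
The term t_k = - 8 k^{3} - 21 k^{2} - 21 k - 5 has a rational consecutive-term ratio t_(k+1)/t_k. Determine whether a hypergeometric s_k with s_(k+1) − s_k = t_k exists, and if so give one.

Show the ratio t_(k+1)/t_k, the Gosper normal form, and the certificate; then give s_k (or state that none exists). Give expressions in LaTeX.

r(k) = (8*k**3 + 45*k**2 + 87*k + 55)/(8*k**3 + 21*k**2 + 21*k + 5) after simplifying.
Gosper form: A/B · C(k+1)/C(k) with A=1, B=1, C=k**3 + 21*k**2/8 + 21*k/8 + 5/8.
Need (1)·f(k+1) − (1)·f(k) = k**3 + 21*k**2/8 + 21*k/8 + 5/8.
Degrees (0,0,3) ⇒ d ≤ 4.
Solve for f: f(k) = k*(2*k - 1)*(k**2 + 2*k + 2)/8 (degree 4 ≤ 4).
So s_k = (B(k−1)f/C)·t_k = (k*(2*k - 1)*(k**2 + 2*k + 2)/(8*k**3 + 21*k**2 + 21*k + 5))·t_k = k*(-2*k**3 - 3*k**2 - 2*k + 2).
s_(k+1) − s_k = -8*k**3 - 21*k**2 - 21*k - 5 = t_k.

s_k = k \left(- 2 k^{3} - 3 k^{2} - 2 k + 2\right)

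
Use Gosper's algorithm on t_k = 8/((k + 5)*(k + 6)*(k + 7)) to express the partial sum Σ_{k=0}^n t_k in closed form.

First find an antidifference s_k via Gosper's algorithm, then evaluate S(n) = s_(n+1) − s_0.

t_(k+1)/t_k = (k + 5)/(k + 8).
Take A(k)=k + 5, B(k)=k + 8, C(k)=1.
Solve (k + 5)·f(k+1) − (k + 7)·f(k) = 1.
Bound: deg f ≤ 2.
Solve for f: f(k) = k*(k + 11)/60 (degree 2 ≤ 2).
Certificate R = B(k−1)f/C = k*(k + 7)*(k + 11)/60 gives s_k = 2*k*(k + 11)/(15*(k + 5)*(k + 6)).
Δs = 8/(k**3 + 18*k**2 + 107*k + 210), as required.
Evaluate: s_(n+1) = 2*(n**2 + 13*n + 12)/(15*(n**2 + 13*n + 42)); subtract s_(0) = 0 ⇒ S(n) = 2*(n**2 + 13*n + 12)/(15*(n**2 + 13*n + 42)).

S(n) = 2*(n**2 + 13*n + 12)/(15*(n**2 + 13*n + 42))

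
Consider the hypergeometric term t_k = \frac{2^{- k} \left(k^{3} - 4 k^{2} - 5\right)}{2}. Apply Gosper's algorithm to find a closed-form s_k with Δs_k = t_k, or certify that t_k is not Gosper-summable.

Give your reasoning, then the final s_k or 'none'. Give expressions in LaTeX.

s_k = 2^{- k} \left(- k^{3} + k^{2} - k + 4\right)

Ratio r(k) = (k**3 - k**2 - 5*k - 8)/(2*(k**3 - 4*k**2 - 5)).
So A=1/2 and B=1, with C=k**3 - 4*k**2 - 5.
f must satisfy (1/2)·f(k+1) − (1)·f(k) = k**3 - 4*k**2 - 5.
Bound: deg f ≤ 3.
Match coefficients ⇒ f(k) = -2*(k**3 - k**2 + k - 4).
Get s_k = R·t_k = (-k**3 + k**2 - k + 4)/2**k with R(k) = B(k−1)f(k)/C(k) = -2*(k**3 - k**2 + k - 4)/(k**3 - 4*k**2 - 5).
s_(k+1) − s_k = (k**3 - 4*k**2 - 5)/(2*2**k) = t_k.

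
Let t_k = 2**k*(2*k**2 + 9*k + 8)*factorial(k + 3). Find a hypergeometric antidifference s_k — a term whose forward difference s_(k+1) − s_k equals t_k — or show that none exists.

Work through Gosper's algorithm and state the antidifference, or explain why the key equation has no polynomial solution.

s_k = 2**k*k*factorial(k + 3)

t_(k+1)/t_k = 2*(2*k**3 + 21*k**2 + 71*k + 76)/(2*k**2 + 9*k + 8).
Take A(k)=2*k + 8, B(k)=1, C(k)=k**2 + 9*k/2 + 4.
Solve (2*k + 8)·f(k+1) − (1)·f(k) = k**2 + 9*k/2 + 4.
d = 1 from the (1,0,2) case.
A polynomial solution: f(k) = k/2.
Then R = B(k−1)f/C = k/(2*k**2 + 9*k + 8), so s_k = R(k)·t_k = 2**k*k*factorial(k + 3).
Δs = 2**k*(2*k**2 + 9*k + 8)*factorial(k + 3), as required.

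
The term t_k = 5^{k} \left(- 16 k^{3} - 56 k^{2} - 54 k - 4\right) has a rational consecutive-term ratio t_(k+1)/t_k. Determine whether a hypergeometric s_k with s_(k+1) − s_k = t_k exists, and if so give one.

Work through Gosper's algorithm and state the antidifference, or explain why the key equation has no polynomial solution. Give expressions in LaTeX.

Compute t_(k+1)/t_k: get 5*(8*k**3 + 52*k**2 + 107*k + 65)/(8*k**3 + 28*k**2 + 27*k + 2).
A = 5, B = 1, C = k**3 + 7*k**2/2 + 27*k/8 + 1/4.
Solve (5)·f(k+1) − (1)·f(k) = k**3 + 7*k**2/2 + 27*k/8 + 1/4.
From deg A=0, deg B=0, deg C=3: d=3.
Match coefficients ⇒ f(k) = (k - 1)*(4*k**2 + 3*k + 4)/16.
Get s_k = R·t_k = 5**k*(-4*k**3 + k**2 - k + 4) with R(k) = B(k−1)f(k)/C(k) = (k - 1)*(4*k**2 + 3*k + 4)/(2*(8*k**3 + 28*k**2 + 27*k + 2)).
s_(k+1) − s_k = 5**k*(-16*k**3 - 56*k**2 - 54*k - 4) = t_k.

s_k = 5^{k} \left(- 4 k^{3} + k^{2} - k + 4\right)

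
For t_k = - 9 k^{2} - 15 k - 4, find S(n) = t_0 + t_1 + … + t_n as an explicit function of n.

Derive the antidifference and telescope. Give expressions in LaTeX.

S(n) = - 3 n^{3} - 12 n^{2} - 13 n - 4

r(k) = (3*k + 7)/(3*k + 1) after simplifying.
A = 1, B = 1, C = k**2 + 5*k/3 + 4/9.
Set up (1)·f(k+1) − (1)·f(k) − (k**2 + 5*k/3 + 4/9) = 0.
deg f ≤ 3 (via 0,0,2).
Match coefficients ⇒ f(k) = k*(3*k**2 + 3*k - 2)/9.
Certificate R = B(k−1)f/C = k*(3*k**2 + 3*k - 2)/((3*k + 1)*(3*k + 4)) gives s_k = k*(-3*k**2 - 3*k + 2).
Check: Δs_k = -9*k**2 - 15*k - 4. ✓
Evaluate: s_(n+1) = -3*n**3 - 12*n**2 - 13*n - 4; subtract s_(0) = 0 ⇒ S(n) = -3*n**3 - 12*n**2 - 13*n - 4.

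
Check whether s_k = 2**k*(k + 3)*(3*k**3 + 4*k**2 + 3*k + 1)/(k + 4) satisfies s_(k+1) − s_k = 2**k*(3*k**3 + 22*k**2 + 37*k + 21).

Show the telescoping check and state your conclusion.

s_(k+1) = 2**(k + 1)*(3*k**4 + 25*k**3 + 72*k**2 + 91*k + 44)/(k + 5)
s_(k+1) − s_k = 2**k*(3*k**5 + 46*k**4 + 264*k**3 + 673*k**2 + 763*k + 337)/(k**2 + 9*k + 20)
(s_(k+1) − s_k) − t_k = 2**k*(-3*k**4 - 31*k**3 - 121*k**2 - 166*k - 83)/(k**2 + 9*k + 20)

Invalid: residual 2**k*(-3*k**4 - 31*k**3 - 121*k**2 - 166*k - 83)/(k**2 + 9*k + 20) ≠ 0.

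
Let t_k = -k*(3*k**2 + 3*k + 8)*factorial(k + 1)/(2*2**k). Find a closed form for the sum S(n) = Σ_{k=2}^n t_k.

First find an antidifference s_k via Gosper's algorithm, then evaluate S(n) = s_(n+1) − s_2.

S(n) = (6*2**n - 3*n**4*factorial(n) - 12*n**3*factorial(n) - 11*n**2*factorial(n) + 6*n*factorial(n) + 8*factorial(n))/(2*2**n)

r(k) = (k + 1)*(k + 2)*(3*k + 3*(k + 1)**2 + 11)/(2*k*(3*k**2 + 3*k + 8)) after simplifying.
Gosper form: A/B · C(k+1)/C(k) with A=k/2 + 1, B=1, C=k**3 + k**2 + 8*k/3.
Set up (k/2 + 1)·f(k+1) − (1)·f(k) − (k**3 + k**2 + 8*k/3) = 0.
Degrees (1,0,3) ⇒ d ≤ 2.
Coefficient equations give f(k) = 2*(3*k**2 - 3*k - 4)/3.
R(k) = B(k−1)·f(k)/C(k) = 2*(3*k**2 - 3*k - 4)/(k*(3*k**2 + 3*k + 8)); s_k = R·t_k = (-3*k**2 + 3*k + 4)*factorial(k + 1)/2**k.
Δs = -k*(3*k**2 + 3*k + 8)*factorial(k + 1)/(2*2**k), as required.
Telescope: S(n) = s_(n+1) − s_(2) = -2**(-n - 1)*(3*n**2 + 3*n - 4)*factorial(n + 2) − (-3) = (6*2**n - 3*n**4*factorial(n) - 12*n**3*factorial(n) - 11*n**2*factorial(n) + 6*n*factorial(n) + 8*factorial(n))/(2*2**n).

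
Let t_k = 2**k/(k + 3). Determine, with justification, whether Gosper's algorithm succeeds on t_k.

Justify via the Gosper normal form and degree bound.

No — t_k has no hypergeometric antidifference.

The ratio is 2*(k + 3)/(k + 4).
A = 2*k + 6, B = k + 4, C = 1.
Need (2*k + 6)·f(k+1) − (k + 3)·f(k) = 1.
Degrees (1,1,0) ⇒ d ≤ -1.
Bound -1 < 0, so the key equation has no polynomial solution.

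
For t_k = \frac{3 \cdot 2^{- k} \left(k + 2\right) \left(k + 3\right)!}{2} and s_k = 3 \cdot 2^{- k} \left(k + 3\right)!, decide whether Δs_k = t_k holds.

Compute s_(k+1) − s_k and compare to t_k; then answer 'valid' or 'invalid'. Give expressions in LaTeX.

s_(k+1) = 3*factorial(k + 4)/(2*2**k)
s_(k+1) − s_k = 3*(k + 2)*factorial(k + 3)/(2*2**k)
(s_(k+1) − s_k) − t_k = 0

Valid: the claim telescopes to t_k.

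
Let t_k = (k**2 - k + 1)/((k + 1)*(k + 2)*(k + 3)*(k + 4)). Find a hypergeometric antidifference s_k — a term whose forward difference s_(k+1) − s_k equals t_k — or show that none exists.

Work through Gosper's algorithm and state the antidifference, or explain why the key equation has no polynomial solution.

s_k = k*(k**2 + 5)/(6*(k + 1)*(k + 2)*(k + 3))

r(k) = -(k + 1)*(k - (k + 1)**2)/((k + 5)*(k**2 - k + 1)) after simplifying.
Take A(k)=k + 1, B(k)=k + 5, C(k)=k**2 - k + 1.
Solve (k + 1)·f(k+1) − (k + 4)·f(k) = k**2 - k + 1.
Bound: deg f ≤ 3.
Solve for f: f(k) = k*(k**2 + 5)/6 (degree 3 ≤ 3).
R(k) = B(k−1)·f(k)/C(k) = k*(k + 4)*(k**2 + 5)/(6*(k**2 - k + 1)); s_k = R·t_k = k*(k**2 + 5)/(6*(k + 1)*(k + 2)*(k + 3)).
Verify: (k**2 - k + 1)/(k**4 + 10*k**3 + 35*k**2 + 50*k + 24) matches t_k.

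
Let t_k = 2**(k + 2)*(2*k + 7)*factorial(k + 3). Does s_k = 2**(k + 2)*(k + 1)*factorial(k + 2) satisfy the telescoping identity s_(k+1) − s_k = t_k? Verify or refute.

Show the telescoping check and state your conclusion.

Invalid: residual -2**(k + 3)*(2*k + 5)*factorial(k + 2) ≠ 0.

s_(k+1) = 2**(k + 3)*(k + 2)*factorial(k + 3)
s_(k+1) − s_k = 2**(k + 2)*(2*k**2 + 9*k + 11)*factorial(k + 2)
(s_(k+1) − s_k) − t_k = -2**(k + 3)*(2*k + 5)*factorial(k + 2)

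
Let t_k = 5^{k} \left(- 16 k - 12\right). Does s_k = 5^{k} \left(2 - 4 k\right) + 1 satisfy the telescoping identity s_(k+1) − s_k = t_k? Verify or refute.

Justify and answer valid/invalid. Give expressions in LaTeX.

Valid: the claim telescopes to t_k.

s_(k+1) = -10*5**k*(2*k + 1) + 1
s_(k+1) − s_k = 5**k*(-16*k - 12)
(s_(k+1) − s_k) − t_k = 0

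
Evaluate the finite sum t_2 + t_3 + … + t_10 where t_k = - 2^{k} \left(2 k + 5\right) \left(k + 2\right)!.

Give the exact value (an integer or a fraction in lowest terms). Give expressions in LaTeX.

r(k) = 2*(k + 3)*(2*k + 7)/(2*k + 5) after simplifying.
Normal form (A,B,C) = (2*k + 6, 1, k + 5/2).
Set up (2*k + 6)·f(k+1) − (1)·f(k) − (k + 5/2) = 0.
deg f ≤ 0 (via 1,0,1).
Solve for f: f(k) = 1/2 (degree 0 ≤ 0).
Certificate R = B(k−1)f/C = 1/(2*k + 5) gives s_k = -2**k*factorial(k + 2).
Δs = -2**k*(2*k + 5)*factorial(k + 2), as required.
Sum = s_(11) − s_(2); s_(11) = -12752938598400, s_(2) = -96 ⇒ -12752938598304.

Σ = -12752938598304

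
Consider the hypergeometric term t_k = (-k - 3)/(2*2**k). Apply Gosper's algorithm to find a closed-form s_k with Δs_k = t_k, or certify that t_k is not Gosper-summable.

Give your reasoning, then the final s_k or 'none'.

The ratio is (k + 4)/(2*(k + 3)).
So A=1/2 and B=1, with C=k + 3.
Key eq: (1/2)·f(k+1) = (1)·f(k) + (k + 3).
From deg A=0, deg B=0, deg C=1: d=1.
A polynomial solution: f(k) = -2*(k + 4).
So s_k = (B(k−1)f/C)·t_k = (-2*(k + 4)/(k + 3))·t_k = (k + 4)/2**k.
Verify: (-k - 3)/(2*2**k) matches t_k.

s_k = (k + 4)/2**k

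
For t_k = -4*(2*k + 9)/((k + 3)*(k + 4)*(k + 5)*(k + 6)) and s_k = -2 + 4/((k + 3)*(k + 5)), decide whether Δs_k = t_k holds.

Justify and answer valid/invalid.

valid; difference matches t_k

s_(k+1) = -2 + 4/((k + 4)*(k + 6))
s_(k+1) − s_k = 4*(-2*k - 9)/(k**4 + 18*k**3 + 119*k**2 + 342*k + 360)
(s_(k+1) − s_k) − t_k = 0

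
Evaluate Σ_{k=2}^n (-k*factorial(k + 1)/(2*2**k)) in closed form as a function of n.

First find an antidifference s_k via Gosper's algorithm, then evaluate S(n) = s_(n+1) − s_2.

Ratio r(k) = (k + 1)*(k + 2)/(2*k).
Normal form (A,B,C) = (k/2 + 1, 1, k).
f must satisfy (k/2 + 1)·f(k+1) − (1)·f(k) = k.
From deg A=1, deg B=0, deg C=1: d=0.
Coefficient equations give f(k) = 2.
R(k) = B(k−1)·f(k)/C(k) = 2/k; s_k = R·t_k = -factorial(k + 1)/2**k.
Check: Δs_k = -k*factorial(k + 1)/(2*2**k). ✓
Telescope: S(n) = s_(n+1) − s_(2) = -2**(-n - 1)*factorial(n + 2) − (-3/2) = 3/2 - factorial(n + 2)/(2*2**n).

S(n) = 3/2 - factorial(n + 2)/(2*2**n)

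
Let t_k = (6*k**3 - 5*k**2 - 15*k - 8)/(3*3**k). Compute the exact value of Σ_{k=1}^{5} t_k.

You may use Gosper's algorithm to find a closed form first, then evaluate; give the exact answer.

Step 1: r(k) = (6*k**3 + 13*k**2 - 7*k - 22)/(3*(6*k**3 - 5*k**2 - 15*k - 8)).
Take A(k)=1/3, B(k)=1, C(k)=k**3 - 5*k**2/6 - 5*k/2 - 4/3.
Set up (1/3)·f(k+1) − (1)·f(k) − (k**3 - 5*k**2/6 - 5*k/2 - 4/3) = 0.
Degrees (0,0,3) ⇒ d ≤ 3.
Solve for f: f(k) = -(3*k**3 + 2*k**2 - k - 2)/2 (degree 3 ≤ 3).
R(k) = B(k−1)·f(k)/C(k) = -3*(3*k**3 + 2*k**2 - k - 2)/(6*k**3 - 5*k**2 - 15*k - 8); s_k = R·t_k = (-3*k**3 - 2*k**2 + k + 2)/3**k.
Δs = (6*k**3 - 5*k**2 - 15*k - 8)/(3*3**k), as required.
Sum = s_(6) − s_(1); s_(6) = -712/729, s_(1) = -2/3 ⇒ -226/729.

Σ = -226/729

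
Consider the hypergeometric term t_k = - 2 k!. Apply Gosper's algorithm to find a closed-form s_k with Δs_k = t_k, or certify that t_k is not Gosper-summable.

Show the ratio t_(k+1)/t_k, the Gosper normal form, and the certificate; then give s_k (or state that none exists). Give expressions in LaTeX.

no hypergeometric antidifference exists

Compute t_(k+1)/t_k: get k + 1.
So A=k + 1 and B=1, with C=1.
Need (k + 1)·f(k+1) − (1)·f(k) = 1.
Degrees (1,0,0) ⇒ d ≤ -1.
d = -1 < 0 ⇒ no nonzero polynomial f; not summable.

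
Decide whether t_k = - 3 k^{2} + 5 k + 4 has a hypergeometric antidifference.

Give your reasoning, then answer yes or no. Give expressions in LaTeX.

Compute t_(k+1)/t_k: get (3*k**2 + k - 6)/(3*k**2 - 5*k - 4).
Normal form (A,B,C) = (1, 1, k**2 - 5*k/3 - 4/3).
Key eq: (1)·f(k+1) = (1)·f(k) + (k**2 - 5*k/3 - 4/3).
d = 3 from the (0,0,2) case.
Solving with deg f ≤ 3: f(k) = k*(k**2 - 4*k - 1)/3.
R(k) = B(k−1)·f(k)/C(k) = k*(k**2 - 4*k - 1)/(3*k**2 - 5*k - 4); s_k = R·t_k = k*(-k**2 + 4*k + 1).
Check: Δs_k = -3*k**2 + 5*k + 4. ✓

Yes. s_k = k \left(- k^{2} + 4 k + 1\right).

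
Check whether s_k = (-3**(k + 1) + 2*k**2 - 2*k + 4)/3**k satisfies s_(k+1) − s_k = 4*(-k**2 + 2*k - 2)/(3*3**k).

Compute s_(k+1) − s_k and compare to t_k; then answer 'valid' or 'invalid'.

valid; difference matches t_k

s_(k+1) = (-9*3**k + 2*k**2 + 2*k + 4)/(3*3**k)
s_(k+1) − s_k = 4*(-k**2 + 2*k - 2)/(3*3**k)
(s_(k+1) − s_k) − t_k = 0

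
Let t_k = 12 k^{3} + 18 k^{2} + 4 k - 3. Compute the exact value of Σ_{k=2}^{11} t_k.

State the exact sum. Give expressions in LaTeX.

The ratio is (12*k**3 + 54*k**2 + 76*k + 31)/(12*k**3 + 18*k**2 + 4*k - 3).
A = 1, B = 1, C = k**3 + 3*k**2/2 + k/3 - 1/4.
Solve (1)·f(k+1) − (1)·f(k) = k**3 + 3*k**2/2 + k/3 - 1/4.
Degrees (0,0,3) ⇒ d ≤ 4.
Match coefficients ⇒ f(k) = k*(3*k**3 - 4*k - 2)/12.
So s_k = (B(k−1)f/C)·t_k = (k*(3*k**3 - 4*k - 2)/(12*k**3 + 18*k**2 + 4*k - 3))·t_k = k*(3*k**3 - 4*k - 2).
Δs = 12*k**3 + 18*k**2 + 4*k - 3, as required.
Telescoping: Σ = s_(12) − s_(2) = 61608 − (28) = 61580.

Σ = 61580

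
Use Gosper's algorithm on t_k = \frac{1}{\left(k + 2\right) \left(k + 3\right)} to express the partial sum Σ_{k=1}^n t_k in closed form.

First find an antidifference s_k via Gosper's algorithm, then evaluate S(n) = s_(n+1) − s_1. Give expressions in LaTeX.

S(n) = \frac{n}{3 \left(n + 3\right)}

Step 1: r(k) = (k + 2)/(k + 4).
So A=k + 2 and B=k + 4, with C=1.
Key eq: (k + 2)·f(k+1) = (k + 3)·f(k) + (1).
From deg A=1, deg B=1, deg C=0: d=1.
A polynomial solution: f(k) = k/2.
R(k) = B(k−1)·f(k)/C(k) = k*(k + 3)/2; s_k = R·t_k = k/(2*(k + 2)).
s_(k+1) − s_k = 1/(k**2 + 5*k + 6) = t_k.
Σ_(k=1)^n t_k = s_(n+1) − s_(1) = ((n + 1)/(2*(n + 3))) − (1/6), i.e. n/(3*(n + 3)).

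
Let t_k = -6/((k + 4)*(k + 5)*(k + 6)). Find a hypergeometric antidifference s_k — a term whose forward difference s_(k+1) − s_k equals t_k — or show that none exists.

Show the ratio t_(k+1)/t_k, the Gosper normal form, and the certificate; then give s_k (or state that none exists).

s_k = 3*k*(-k - 9)/(20*(k + 4)*(k + 5))

r(k) = (k + 4)/(k + 7) after simplifying.
A = k + 4, B = k + 7, C = 1.
Key eq: (k + 4)·f(k+1) = (k + 6)·f(k) + (1).
Degrees (1,1,0) ⇒ d ≤ 2.
Solve for f: f(k) = k*(k + 9)/40 (degree 2 ≤ 2).
Certificate R = B(k−1)f/C = k*(k + 6)*(k + 9)/40 gives s_k = 3*k*(-k - 9)/(20*(k + 4)*(k + 5)).
s_(k+1) − s_k = -6/(k**3 + 15*k**2 + 74*k + 120) = t_k.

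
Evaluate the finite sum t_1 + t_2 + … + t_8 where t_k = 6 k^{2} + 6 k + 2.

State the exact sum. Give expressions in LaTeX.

r(k) = (3*k**2 + 9*k + 7)/(3*k**2 + 3*k + 1) after simplifying.
A = 1, B = 1, C = k**2 + k + 1/3.
Solve (1)·f(k+1) − (1)·f(k) = k**2 + k + 1/3.
From deg A=0, deg B=0, deg C=2: d=3.
Coefficient equations give f(k) = k**3/3.
Then R = B(k−1)f/C = k**3/(3*k**2 + 3*k + 1), so s_k = R(k)·t_k = 2*k**3.
Check: Δs_k = -2*k**3 + 2*(k + 1)**3. ✓
Sum = s_(9) − s_(1); s_(9) = 1458, s_(1) = 2 ⇒ 1456.

Σ = 1456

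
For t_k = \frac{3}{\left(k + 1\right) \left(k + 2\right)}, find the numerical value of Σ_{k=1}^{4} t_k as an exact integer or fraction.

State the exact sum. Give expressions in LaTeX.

The ratio is (k + 1)/(k + 3).
A = k + 1, B = k + 3, C = 1.
Need (k + 1)·f(k+1) − (k + 2)·f(k) = 1.
From deg A=1, deg B=1, deg C=0: d=1.
Coefficient equations give f(k) = k.
R(k) = B(k−1)·f(k)/C(k) = k*(k + 2); s_k = R·t_k = 3*k/(k + 1).
Δs = 3/(k**2 + 3*k + 2), as required.
Σ_(k=1)^(4) t_k = s_(5) − s_(1) = 5/2 − (3/2) = 1.

Σ = 1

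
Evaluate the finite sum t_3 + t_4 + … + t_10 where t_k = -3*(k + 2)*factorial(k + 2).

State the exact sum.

Σ = -18681062040

r(k) = (k + 3)**2/(k + 2) after simplifying.
Normal form (A,B,C) = (k + 3, 1, k + 2).
Set up (k + 3)·f(k+1) − (1)·f(k) − (k + 2) = 0.
Bound: deg f ≤ 0.
Solving with deg f ≤ 0: f(k) = 1.
Certificate R = B(k−1)f/C = 1/(k + 2) gives s_k = -3*factorial(k + 2).
Δs = -3*(k + 2)*factorial(k + 2), as required.
Sum = s_(11) − s_(3); s_(11) = -18681062400, s_(3) = -360 ⇒ -18681062040.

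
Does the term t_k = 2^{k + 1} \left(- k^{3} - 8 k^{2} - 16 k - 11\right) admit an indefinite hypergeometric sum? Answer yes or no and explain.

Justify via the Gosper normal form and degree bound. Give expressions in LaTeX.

Yes. s_k = 2^{k + 1} \left(- k^{3} - 2 k^{2} - 2 k - 1\right).

r(k) = 2*(k**3 + 11*k**2 + 35*k + 36)/(k**3 + 8*k**2 + 16*k + 11) after simplifying.
Normal form (A,B,C) = (2, 1, k**3 + 8*k**2 + 16*k + 11).
f must satisfy (2)·f(k+1) − (1)·f(k) = k**3 + 8*k**2 + 16*k + 11.
deg f ≤ 3 (via 0,0,3).
Match coefficients ⇒ f(k) = (k + 1)*(k**2 + k + 1).
So s_k = (B(k−1)f/C)·t_k = ((k + 1)*(k**2 + k + 1)/(k**3 + 8*k**2 + 16*k + 11))·t_k = 2**(k + 1)*(-k**3 - 2*k**2 - 2*k - 1).
Verify: 2**(k + 1)*(-k**3 - 8*k**2 - 16*k - 11) matches t_k.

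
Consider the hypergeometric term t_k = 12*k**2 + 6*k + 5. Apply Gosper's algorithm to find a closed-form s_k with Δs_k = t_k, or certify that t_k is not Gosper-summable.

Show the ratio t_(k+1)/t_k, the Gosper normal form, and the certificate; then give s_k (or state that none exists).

Ratio r(k) = (12*k**2 + 30*k + 23)/(12*k**2 + 6*k + 5).
So A=1 and B=1, with C=k**2 + k/2 + 5/12.
Set up (1)·f(k+1) − (1)·f(k) − (k**2 + k/2 + 5/12) = 0.
deg f ≤ 3 (via 0,0,2).
A polynomial solution: f(k) = k*(4*k**2 - 3*k + 4)/12.
Then R = B(k−1)f/C = k*(4*k**2 - 3*k + 4)/(12*k**2 + 6*k + 5), so s_k = R(k)·t_k = k*(4*k**2 - 3*k + 4).
Δs = 12*k**2 + 6*k + 5, as required.

s_k = k*(4*k**2 - 3*k + 4)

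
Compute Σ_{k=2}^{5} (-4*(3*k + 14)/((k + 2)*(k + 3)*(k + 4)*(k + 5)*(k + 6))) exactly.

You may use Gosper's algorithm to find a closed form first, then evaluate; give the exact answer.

Σ = -163/6930

Ratio r(k) = (k + 2)*(3*k + 17)/((k + 7)*(3*k + 14)).
Normal form (A,B,C) = (k + 2, k + 7, k + 14/3).
Set up (k + 2)·f(k+1) − (k + 6)·f(k) − (k + 14/3) = 0.
deg f ≤ 4 (via 1,1,1).
Solve for f: f(k) = k*(k + 4)*(k**2 + 10*k + 31)/90 (degree 4 ≤ 4).
R(k) = B(k−1)·f(k)/C(k) = k*(k + 4)*(k + 6)*(k**2 + 10*k + 31)/(30*(3*k + 14)); s_k = R·t_k = 2*k*(-k**2 - 10*k - 31)/(15*(k**3 + 10*k**2 + 31*k + 30)).
Verify: 4*(-3*k - 14)/(k**5 + 20*k**4 + 155*k**3 + 580*k**2 + 1044*k + 720) matches t_k.
Telescoping: Σ = s_(6) − s_(2) = -127/990 − (-11/105) = -163/6930.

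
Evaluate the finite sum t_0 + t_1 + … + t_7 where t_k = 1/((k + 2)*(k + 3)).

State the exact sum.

Σ = 2/5

Ratio r(k) = (k + 2)/(k + 4).
Take A(k)=k + 2, B(k)=k + 4, C(k)=1.
Set up (k + 2)·f(k+1) − (k + 3)·f(k) − (1) = 0.
d = 1 from the (1,1,0) case.
Solve for f: f(k) = k/2 (degree 1 ≤ 1).
Get s_k = R·t_k = k/(2*(k + 2)) with R(k) = B(k−1)f(k)/C(k) = k*(k + 3)/2.
Verify: 1/(k**2 + 5*k + 6) matches t_k.
Evaluate s at k=8 and k=0: 2/5 and 0; difference 2/5.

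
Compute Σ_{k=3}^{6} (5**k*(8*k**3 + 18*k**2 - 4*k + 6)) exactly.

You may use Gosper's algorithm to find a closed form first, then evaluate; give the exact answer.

Σ = 41871500

Step 1: r(k) = 5*(4*k**3 + 21*k**2 + 28*k + 14)/(4*k**3 + 9*k**2 - 2*k + 3).
Normal form (A,B,C) = (5, 1, k**3 + 9*k**2/4 - k/2 + 3/4).
f must satisfy (5)·f(k+1) − (1)·f(k) = k**3 + 9*k**2/4 - k/2 + 3/4.
Bound: deg f ≤ 3.
Solving with deg f ≤ 3: f(k) = (k + 1)*(2*k**2 - 5*k + 4)/8.
So s_k = (B(k−1)f/C)·t_k = ((k + 1)*(2*k**2 - 5*k + 4)/(2*(4*k**3 + 9*k**2 - 2*k + 3)))·t_k = 5**k*(2*k**3 - 3*k**2 - k + 4).
Verify: 5**k*(8*k**3 + 18*k**2 - 4*k + 6) matches t_k.
Σ_(k=3)^(6) t_k = s_(7) − s_(3) = 41875000 − (3500) = 41871500.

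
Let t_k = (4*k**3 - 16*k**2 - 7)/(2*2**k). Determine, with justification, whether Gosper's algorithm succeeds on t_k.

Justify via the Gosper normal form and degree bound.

Compute t_(k+1)/t_k: get (-4*(k + 1)**3 + 16*(k + 1)**2 + 7)/(2*(-4*k**3 + 16*k**2 + 7)).
Normal form (A,B,C) = (1/2, 1, k**3 - 4*k**2 - 7/4).
Set up (1/2)·f(k+1) − (1)·f(k) − (k**3 - 4*k**2 - 7/4) = 0.
Degrees (0,0,3) ⇒ d ≤ 3.
Solve for f: f(k) = -(4*k**3 - 4*k**2 + 4*k - 3)/2 (degree 3 ≤ 3).
Then R = B(k−1)f/C = -2*(4*k**3 - 4*k**2 + 4*k - 3)/(4*k**3 - 16*k**2 - 7), so s_k = R(k)·t_k = (-4*k**3 + 4*k**2 - 4*k + 3)/2**k.
Verify: (4*k**3 - 16*k**2 - 7)/(2*2**k) matches t_k.

Yes. s_k = (-4*k**3 + 4*k**2 - 4*k + 3)/2**k.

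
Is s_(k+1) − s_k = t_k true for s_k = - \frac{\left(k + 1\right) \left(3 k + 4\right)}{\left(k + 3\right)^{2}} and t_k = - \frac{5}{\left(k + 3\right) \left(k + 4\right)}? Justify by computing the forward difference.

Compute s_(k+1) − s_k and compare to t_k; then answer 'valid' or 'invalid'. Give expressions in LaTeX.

Invalid: residual \frac{2 \left(- 3 k^{2} - 11 k - 1\right)}{k^{4} + 14 k^{3} + 73 k^{2} + 168 k + 144} ≠ 0.

s_(k+1) = -(k + 2)*(3*k + 7)/(k + 4)**2
s_(k+1) − s_k = (-11*k**2 - 57*k - 62)/(k**4 + 14*k**3 + 73*k**2 + 168*k + 144)
(s_(k+1) − s_k) − t_k = 2*(-3*k**2 - 11*k - 1)/(k**4 + 14*k**3 + 73*k**2 + 168*k + 144)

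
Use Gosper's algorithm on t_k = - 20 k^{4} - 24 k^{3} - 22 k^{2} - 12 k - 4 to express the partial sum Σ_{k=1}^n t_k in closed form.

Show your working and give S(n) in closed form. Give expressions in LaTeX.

S(n) = n \left(- 4 n^{4} - 16 n^{3} - 26 n^{2} - 23 n - 13\right)

r(k) = (10*k**4 + 52*k**3 + 107*k**2 + 104*k + 41)/(10*k**4 + 12*k**3 + 11*k**2 + 6*k + 2) after simplifying.
Take A(k)=1, B(k)=1, C(k)=k**4 + 6*k**3/5 + 11*k**2/10 + 3*k/5 + 1/5.
Set up (1)·f(k+1) − (1)·f(k) − (k**4 + 6*k**3/5 + 11*k**2/10 + 3*k/5 + 1/5) = 0.
deg f ≤ 5 (via 0,0,4).
Solve for f: f(k) = k*(4*k**4 - 4*k**3 + 2*k**2 + k + 1)/20 (degree 5 ≤ 5).
Get s_k = R·t_k = k*(-4*k**4 + 4*k**3 - 2*k**2 - k - 1) with R(k) = B(k−1)f(k)/C(k) = k*(4*k**4 - 4*k**3 + 2*k**2 + k + 1)/(2*(10*k**4 + 12*k**3 + 11*k**2 + 6*k + 2)).
s_(k+1) − s_k = -20*k**4 - 24*k**3 - 22*k**2 - 12*k - 4 = t_k.
s_(n+1) = -4*n**5 - 16*n**4 - 26*n**3 - 23*n**2 - 13*n - 4 and s_(1) = -4, so S(n) = n*(-4*n**4 - 16*n**3 - 26*n**2 - 23*n - 13).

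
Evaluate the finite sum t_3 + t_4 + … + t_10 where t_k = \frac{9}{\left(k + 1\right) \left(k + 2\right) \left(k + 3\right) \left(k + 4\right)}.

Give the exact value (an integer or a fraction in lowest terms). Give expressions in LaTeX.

Σ = 43/1820

t_(k+1)/t_k = (k + 1)/(k + 5).
Gosper form: A/B · C(k+1)/C(k) with A=k + 1, B=k + 5, C=1.
Key eq: (k + 1)·f(k+1) = (k + 4)·f(k) + (1).
d = 3 from the (1,1,0) case.
Match coefficients ⇒ f(k) = k*(k**2 + 6*k + 11)/18.
Certificate R = B(k−1)f/C = k*(k + 4)*(k**2 + 6*k + 11)/18 gives s_k = k*(k**2 + 6*k + 11)/(2*(k + 1)*(k + 2)*(k + 3)).
s_(k+1) − s_k = 9/(k**4 + 10*k**3 + 35*k**2 + 50*k + 24) = t_k.
Evaluate s at k=11 and k=3: 363/728 and 19/40; difference 43/1820.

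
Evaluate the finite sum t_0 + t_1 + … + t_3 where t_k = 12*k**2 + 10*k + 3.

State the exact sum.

Ratio r(k) = (12*k**2 + 34*k + 25)/(12*k**2 + 10*k + 3).
A = 1, B = 1, C = k**2 + 5*k/6 + 1/4.
Need (1)·f(k+1) − (1)·f(k) = k**2 + 5*k/6 + 1/4.
deg f ≤ 3 (via 0,0,2).
Coefficient equations give f(k) = k**2*(4*k - 1)/12.
Certificate R = B(k−1)f/C = k**2*(4*k - 1)/(12*k**2 + 10*k + 3) gives s_k = k**2*(4*k - 1).
Check: Δs_k = 12*k**2 + 10*k + 3. ✓
Sum = s_(4) − s_(0); s_(4) = 240, s_(0) = 0 ⇒ 240.

Σ = 240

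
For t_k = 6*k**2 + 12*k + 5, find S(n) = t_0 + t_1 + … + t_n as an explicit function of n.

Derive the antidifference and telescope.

S(n) = 2*n**3 + 9*n**2 + 12*n + 5

Ratio r(k) = (6*k**2 + 24*k + 23)/(6*k**2 + 12*k + 5).
Factor: A=1; B=1; C=k**2 + 2*k + 5/6.
Set up (1)·f(k+1) − (1)·f(k) − (k**2 + 2*k + 5/6) = 0.
d = 3 from the (0,0,2) case.
A polynomial solution: f(k) = k**2*(2*k + 3)/6.
So s_k = (B(k−1)f/C)·t_k = (k**2*(2*k + 3)/(6*k**2 + 12*k + 5))·t_k = k**2*(2*k + 3).
Check: Δs_k = 6*k**2 + 12*k + 5. ✓
Evaluate: s_(n+1) = 2*n**3 + 9*n**2 + 12*n + 5; subtract s_(0) = 0 ⇒ S(n) = 2*n**3 + 9*n**2 + 12*n + 5.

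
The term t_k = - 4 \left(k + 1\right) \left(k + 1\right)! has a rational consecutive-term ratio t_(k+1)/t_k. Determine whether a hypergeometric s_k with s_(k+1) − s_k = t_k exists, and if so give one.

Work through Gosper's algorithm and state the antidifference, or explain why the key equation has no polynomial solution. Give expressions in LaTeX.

Compute t_(k+1)/t_k: get (k + 2)**2/(k + 1).
Take A(k)=k + 2, B(k)=1, C(k)=k + 1.
f must satisfy (k + 2)·f(k+1) − (1)·f(k) = k + 1.
d = 0 from the (1,0,1) case.
Solve for f: f(k) = 1 (degree 0 ≤ 0).
Certificate R = B(k−1)f/C = 1/(k + 1) gives s_k = -4*factorial(k + 1).
Verify: -4*(k + 1)*factorial(k + 1) matches t_k.

s_k = - 4 \left(k + 1\right)!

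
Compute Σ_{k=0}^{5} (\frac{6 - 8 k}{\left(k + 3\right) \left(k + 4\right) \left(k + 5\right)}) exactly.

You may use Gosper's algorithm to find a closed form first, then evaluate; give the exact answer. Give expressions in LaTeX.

The ratio is (k + 3)*(4*k + 1)/((k + 6)*(4*k - 3)).
Take A(k)=k + 3, B(k)=k + 6, C(k)=k - 3/4.
Need (k + 3)·f(k+1) − (k + 5)·f(k) = k - 3/4.
Degrees (1,1,1) ⇒ d ≤ 2.
Match coefficients ⇒ f(k) = k*(3*k - 11)/32.
So s_k = (B(k−1)f/C)·t_k = (k*(k + 5)*(3*k - 11)/(8*(4*k - 3)))·t_k = -k*(3*k - 11)/(4*(k + 3)*(k + 4)).
s_(k+1) − s_k = 2*(3 - 4*k)/(k**3 + 12*k**2 + 47*k + 60) = t_k.
Telescoping: Σ = s_(6) − s_(0) = -7/60 − (0) = -7/60.

Σ = -7/60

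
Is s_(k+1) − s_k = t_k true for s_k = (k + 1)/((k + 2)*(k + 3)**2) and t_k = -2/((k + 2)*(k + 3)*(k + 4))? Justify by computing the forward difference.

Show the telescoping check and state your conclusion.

Invalid: residual 2*(3*k + 10)/(k**5 + 16*k**4 + 101*k**3 + 314*k**2 + 480*k + 288) ≠ 0.

s_(k+1) = (k + 2)/((k + 3)*(k + 4)**2)
s_(k+1) − s_k = (-(k + 1)*(k + 4)**2 + (k + 2)**2*(k + 3))/((k + 2)*(k + 3)**2*(k + 4)**2)
(s_(k+1) − s_k) − t_k = 2*(3*k + 10)/(k**5 + 16*k**4 + 101*k**3 + 314*k**2 + 480*k + 288)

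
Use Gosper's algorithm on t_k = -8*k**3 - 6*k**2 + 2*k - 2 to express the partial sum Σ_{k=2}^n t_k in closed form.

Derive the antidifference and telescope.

S(n) = -2*n**4 - 6*n**3 - 4*n**2 - 2*n + 14

The ratio is (-k + 4*(k + 1)**3 + 3*(k + 1)**2)/(4*k**3 + 3*k**2 - k + 1).
Gosper form: A/B · C(k+1)/C(k) with A=1, B=1, C=k**3 + 3*k**2/4 - k/4 + 1/4.
f must satisfy (1)·f(k+1) − (1)·f(k) = k**3 + 3*k**2/4 - k/4 + 1/4.
From deg A=0, deg B=0, deg C=3: d=4.
A polynomial solution: f(k) = k*(k**3 - k**2 - k + 2)/4.
Certificate R = B(k−1)f/C = k*(k**3 - k**2 - k + 2)/(4*k**3 + 3*k**2 - k + 1) gives s_k = 2*k*(-k**3 + k**2 + k - 2).
Verify: -8*k**3 - 6*k**2 + 2*k - 2 matches t_k.
Evaluate: s_(n+1) = -2*n**4 - 6*n**3 - 4*n**2 - 2*n - 2; subtract s_(2) = -16 ⇒ S(n) = -2*n**4 - 6*n**3 - 4*n**2 - 2*n + 14.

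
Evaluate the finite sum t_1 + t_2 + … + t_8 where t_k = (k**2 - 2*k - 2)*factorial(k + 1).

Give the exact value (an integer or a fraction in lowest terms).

Ratio r(k) = (k + 2)*(2*k - (k + 1)**2 + 4)/(-k**2 + 2*k + 2).
So A=k + 2 and B=1, with C=k**2 - 2*k - 2.
Solve (k + 2)·f(k+1) − (1)·f(k) = k**2 - 2*k - 2.
Bound: deg f ≤ 1.
Solving with deg f ≤ 1: f(k) = k - 4.
R(k) = B(k−1)·f(k)/C(k) = (k - 4)/(k**2 - 2*k - 2); s_k = R·t_k = (k - 4)*factorial(k + 1).
s_(k+1) − s_k = (k**2 - 2*k - 2)*factorial(k + 1) = t_k.
Sum = s_(9) − s_(1); s_(9) = 18144000, s_(1) = -6 ⇒ 18144006.

Σ = 18144006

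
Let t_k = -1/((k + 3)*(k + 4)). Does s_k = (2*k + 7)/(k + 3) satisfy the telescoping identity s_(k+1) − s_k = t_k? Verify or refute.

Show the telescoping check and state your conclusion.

s_(k+1) = (2*k + 9)/(k + 4)
s_(k+1) − s_k = -1/(k**2 + 7*k + 12)
(s_(k+1) − s_k) − t_k = 0

valid; difference matches t_k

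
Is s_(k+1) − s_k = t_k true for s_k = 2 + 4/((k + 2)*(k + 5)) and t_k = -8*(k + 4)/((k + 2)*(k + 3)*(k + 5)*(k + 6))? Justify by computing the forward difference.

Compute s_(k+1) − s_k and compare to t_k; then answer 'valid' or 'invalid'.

valid (s_(k+1) − s_k reduces to t_k)

s_(k+1) = 2 + 4/((k + 3)*(k + 6))
s_(k+1) − s_k = 8*(-k - 4)/(k**4 + 16*k**3 + 91*k**2 + 216*k + 180)
(s_(k+1) − s_k) − t_k = 0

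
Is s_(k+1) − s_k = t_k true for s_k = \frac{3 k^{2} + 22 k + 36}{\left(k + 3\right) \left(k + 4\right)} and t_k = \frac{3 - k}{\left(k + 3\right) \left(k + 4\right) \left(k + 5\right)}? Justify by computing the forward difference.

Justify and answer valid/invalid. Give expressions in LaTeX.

s_(k+1) = (22*k + 3*(k + 1)**2 + 58)/((k + 4)*(k + 5))
s_(k+1) − s_k = (3 - k)/(k**3 + 12*k**2 + 47*k + 60)
(s_(k+1) − s_k) − t_k = 0

Valid: the claim telescopes to t_k.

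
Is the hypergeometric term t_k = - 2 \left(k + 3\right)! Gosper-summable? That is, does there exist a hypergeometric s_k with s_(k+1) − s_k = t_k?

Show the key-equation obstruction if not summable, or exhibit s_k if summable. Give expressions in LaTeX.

No — negative degree bound, so no certificate f.

Step 1: r(k) = k + 4.
Factor: A=k + 4; B=1; C=1.
f must satisfy (k + 4)·f(k+1) − (1)·f(k) = 1.
d = -1 from the (1,0,0) case.
d = -1 < 0 ⇒ no nonzero polynomial f; not summable.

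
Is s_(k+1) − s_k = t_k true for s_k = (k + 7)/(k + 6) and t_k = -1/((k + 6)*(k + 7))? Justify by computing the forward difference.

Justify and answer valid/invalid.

s_(k+1) = (k + 8)/(k + 7)
s_(k+1) − s_k = -1/(k**2 + 13*k + 42)
(s_(k+1) − s_k) − t_k = 0

Valid: the claim telescopes to t_k.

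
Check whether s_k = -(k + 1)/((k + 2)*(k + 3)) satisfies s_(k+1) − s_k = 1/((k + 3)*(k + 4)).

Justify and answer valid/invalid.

Invalid: residual -2/(k**3 + 9*k**2 + 26*k + 24) ≠ 0.

s_(k+1) = (-k - 2)/((k + 3)*(k + 4))
s_(k+1) − s_k = k/(k**3 + 9*k**2 + 26*k + 24)
(s_(k+1) − s_k) − t_k = -2/(k**3 + 9*k**2 + 26*k + 24)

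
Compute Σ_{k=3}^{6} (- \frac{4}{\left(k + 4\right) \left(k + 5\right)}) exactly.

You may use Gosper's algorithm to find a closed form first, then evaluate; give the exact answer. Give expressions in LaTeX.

The ratio is (k + 4)/(k + 6).
A = k + 4, B = k + 6, C = 1.
Set up (k + 4)·f(k+1) − (k + 5)·f(k) − (1) = 0.
From deg A=1, deg B=1, deg C=0: d=1.
Coefficient equations give f(k) = k/4.
Get s_k = R·t_k = -k/(k + 4) with R(k) = B(k−1)f(k)/C(k) = k*(k + 5)/4.
Check: Δs_k = -4/(k**2 + 9*k + 20). ✓
Evaluate s at k=7 and k=3: -7/11 and -3/7; difference -16/77.

Σ = -16/77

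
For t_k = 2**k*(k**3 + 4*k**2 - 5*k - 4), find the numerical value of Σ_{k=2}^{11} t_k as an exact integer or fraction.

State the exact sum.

Σ = 5767176

Compute t_(k+1)/t_k: get 2*(k**3 + 7*k**2 + 6*k - 4)/(k**3 + 4*k**2 - 5*k - 4).
Gosper form: A/B · C(k+1)/C(k) with A=2, B=1, C=k**3 + 4*k**2 - 5*k - 4.
Key eq: (2)·f(k+1) = (1)·f(k) + (k**3 + 4*k**2 - 5*k - 4).
d = 3 from the (0,0,3) case.
Solving with deg f ≤ 3: f(k) = (k - 1)*(k**2 - k - 4).
So s_k = (B(k−1)f/C)·t_k = ((k - 1)*(k**2 - k - 4)/(k**3 + 4*k**2 - 5*k - 4))·t_k = 2**k*(k**3 - 2*k**2 - 3*k + 4).
Verify: 2**k*(k**3 + 4*k**2 - 5*k - 4) matches t_k.
Evaluate s at k=12 and k=2: 5767168 and -8; difference 5767176.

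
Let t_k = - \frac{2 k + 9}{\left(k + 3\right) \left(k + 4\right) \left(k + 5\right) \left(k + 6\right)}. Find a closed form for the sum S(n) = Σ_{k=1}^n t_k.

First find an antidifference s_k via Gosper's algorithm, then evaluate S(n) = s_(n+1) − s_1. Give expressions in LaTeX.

S(n) = \frac{n \left(- n - 10\right)}{24 \left(n^{2} + 10 n + 24\right)}

Step 1: r(k) = (k + 3)*(2*k + 11)/((k + 7)*(2*k + 9)).
Normal form (A,B,C) = (k + 3, k + 7, k + 9/2).
Solve (k + 3)·f(k+1) − (k + 6)·f(k) = k + 9/2.
Bound: deg f ≤ 3.
Match coefficients ⇒ f(k) = k*(k + 4)*(k + 8)/30.
Certificate R = B(k−1)f/C = k*(k + 4)*(k + 6)*(k + 8)/(15*(2*k + 9)) gives s_k = k*(-k - 8)/(15*(k**2 + 8*k + 15)).
Verify: (-2*k - 9)/(k**4 + 18*k**3 + 119*k**2 + 342*k + 360) matches t_k.
Σ_(k=1)^n t_k = s_(n+1) − s_(1) = ((-n**2 - 10*n - 9)/(15*(n**2 + 10*n + 24))) − (-1/40), i.e. n*(-n - 10)/(24*(n**2 + 10*n + 24)).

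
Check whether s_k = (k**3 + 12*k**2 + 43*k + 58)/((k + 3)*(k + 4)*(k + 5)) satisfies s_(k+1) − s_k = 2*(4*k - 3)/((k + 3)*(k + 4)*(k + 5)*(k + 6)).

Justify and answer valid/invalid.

s_(k+1) = (43*k + (k + 1)**3 + 12*(k + 1)**2 + 101)/((k + 4)*(k + 5)*(k + 6))
s_(k+1) − s_k = 2*(4*k - 3)/(k**4 + 18*k**3 + 119*k**2 + 342*k + 360)
(s_(k+1) − s_k) − t_k = 0

valid (s_(k+1) − s_k reduces to t_k)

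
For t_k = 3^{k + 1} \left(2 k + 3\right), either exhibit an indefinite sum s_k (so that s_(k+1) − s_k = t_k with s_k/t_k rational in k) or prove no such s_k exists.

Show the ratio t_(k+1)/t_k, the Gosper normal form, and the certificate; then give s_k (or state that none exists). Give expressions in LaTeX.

Ratio r(k) = 3*(2*k + 5)/(2*k + 3).
So A=3 and B=1, with C=k + 3/2.
Set up (3)·f(k+1) − (1)·f(k) − (k + 3/2) = 0.
d = 1 from the (0,0,1) case.
Solve for f: f(k) = k/2 (degree 1 ≤ 1).
Certificate R = B(k−1)f/C = k/(2*k + 3) gives s_k = 3**(k + 1)*k.
Δs = 3**(k + 1)*(2*k + 3), as required.

s_k = 3^{k + 1} k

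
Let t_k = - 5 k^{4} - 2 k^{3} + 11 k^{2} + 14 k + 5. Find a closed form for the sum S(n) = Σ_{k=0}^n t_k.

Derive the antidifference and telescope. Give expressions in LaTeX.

S(n) = - n^{5} - 3 n^{4} + n^{3} + 12 n^{2} + 14 n + 5

r(k) = (5*k**4 + 22*k**3 + 25*k**2 - 10*k - 23)/(5*k**4 + 2*k**3 - 11*k**2 - 14*k - 5) after simplifying.
Normal form (A,B,C) = (1, 1, k**4 + 2*k**3/5 - 11*k**2/5 - 14*k/5 - 1).
Need (1)·f(k+1) − (1)·f(k) = k**4 + 2*k**3/5 - 11*k**2/5 - 14*k/5 - 1.
From deg A=0, deg B=0, deg C=4: d=5.
A polynomial solution: f(k) = k**2*(k**3 - 2*k**2 - 3*k - 1)/5.
Certificate R = B(k−1)f/C = k**2*(k**3 - 2*k**2 - 3*k - 1)/(5*k**4 + 2*k**3 - 11*k**2 - 14*k - 5) gives s_k = k**2*(-k**3 + 2*k**2 + 3*k + 1).
Check: Δs_k = -5*k**4 - 2*k**3 + 11*k**2 + 14*k + 5. ✓
Telescope: S(n) = s_(n+1) − s_(0) = -n**5 - 3*n**4 + n**3 + 12*n**2 + 14*n + 5 − (0) = -n**5 - 3*n**4 + n**3 + 12*n**2 + 14*n + 5.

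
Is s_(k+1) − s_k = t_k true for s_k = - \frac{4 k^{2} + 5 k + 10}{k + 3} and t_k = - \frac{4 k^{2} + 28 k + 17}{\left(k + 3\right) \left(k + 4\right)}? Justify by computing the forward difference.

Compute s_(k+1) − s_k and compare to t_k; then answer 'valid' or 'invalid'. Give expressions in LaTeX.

Valid — Δs_k = t_k.

s_(k+1) = (-4*k**2 - 13*k - 19)/(k + 4)
s_(k+1) − s_k = (-4*k**2 - 28*k - 17)/(k**2 + 7*k + 12)
(s_(k+1) − s_k) − t_k = 0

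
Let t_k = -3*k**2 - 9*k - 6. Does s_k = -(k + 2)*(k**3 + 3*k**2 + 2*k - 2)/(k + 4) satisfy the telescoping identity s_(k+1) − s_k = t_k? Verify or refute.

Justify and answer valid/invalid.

Invalid: residual 4*(k**3 + 9*k**2 + 20*k + 13)/(k**2 + 9*k + 20) ≠ 0.

s_(k+1) = -(k + 3)*(2*k + (k + 1)**3 + 3*(k + 1)**2)/(k + 5)
s_(k+1) − s_k = (-3*k**4 - 32*k**3 - 111*k**2 - 154*k - 68)/(k**2 + 9*k + 20)
(s_(k+1) − s_k) − t_k = 4*(k**3 + 9*k**2 + 20*k + 13)/(k**2 + 9*k + 20)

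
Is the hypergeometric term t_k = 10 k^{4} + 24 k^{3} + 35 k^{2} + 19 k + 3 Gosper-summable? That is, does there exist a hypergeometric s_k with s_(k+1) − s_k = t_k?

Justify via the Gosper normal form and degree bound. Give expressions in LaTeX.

Yes. s_k = k \left(2 k^{4} + k^{3} + 3 k^{2} - 2 k - 1\right).

r(k) = (10*k**4 + 64*k**3 + 167*k**2 + 201*k + 91)/(10*k**4 + 24*k**3 + 35*k**2 + 19*k + 3) after simplifying.
A = 1, B = 1, C = k**4 + 12*k**3/5 + 7*k**2/2 + 19*k/10 + 3/10.
Solve (1)·f(k+1) − (1)·f(k) = k**4 + 12*k**3/5 + 7*k**2/2 + 19*k/10 + 3/10.
deg f ≤ 5 (via 0,0,4).
Coefficient equations give f(k) = k*(2*k**4 + k**3 + 3*k**2 - 2*k - 1)/10.
So s_k = (B(k−1)f/C)·t_k = (k*(2*k**4 + k**3 + 3*k**2 - 2*k - 1)/(10*k**4 + 24*k**3 + 35*k**2 + 19*k + 3))·t_k = k*(2*k**4 + k**3 + 3*k**2 - 2*k - 1).
Check: Δs_k = 10*k**4 + 24*k**3 + 35*k**2 + 19*k + 3. ✓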